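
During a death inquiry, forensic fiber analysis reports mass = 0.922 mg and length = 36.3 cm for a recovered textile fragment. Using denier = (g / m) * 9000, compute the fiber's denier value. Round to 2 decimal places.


Denier calculation:
Mass in grams = 0.922 mg / 1000 = 0.000922 g
Length in meters = 36.3 cm / 100 = 0.363 m
Linear density = mass / length = 0.000922 / 0.363 = 0.00253994 g/m
Denier = (g/m) * 9000 = 0.00253994 * 9000 = 22.86

22.86


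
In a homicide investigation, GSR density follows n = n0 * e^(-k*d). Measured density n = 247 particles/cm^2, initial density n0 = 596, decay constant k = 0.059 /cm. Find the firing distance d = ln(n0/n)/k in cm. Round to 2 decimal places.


GSR distance calculation:
n0/n = 596 / 247 = 2.412955
ln(n0/n) = 0.880852
d = 0.880852 / 0.059 = 14.93 cm

14.93


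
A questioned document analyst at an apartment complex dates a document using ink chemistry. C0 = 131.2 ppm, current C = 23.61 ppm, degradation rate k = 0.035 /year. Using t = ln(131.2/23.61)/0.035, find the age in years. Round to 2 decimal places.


Document age estimation:
C0/C = 131.2 / 23.61 = 5.556967
ln(C0/C) = 1.715052
t = 1.715052 / 0.035 = 49.00 years

49.00


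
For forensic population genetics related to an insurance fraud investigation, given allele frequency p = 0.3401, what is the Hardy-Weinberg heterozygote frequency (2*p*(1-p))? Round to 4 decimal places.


Hardy-Weinberg heterozygote frequency:
q = 1 - p = 1 - 0.3401 = 0.6599
2pq = 2 * 0.3401 * 0.6599 = 0.4489

0.4489


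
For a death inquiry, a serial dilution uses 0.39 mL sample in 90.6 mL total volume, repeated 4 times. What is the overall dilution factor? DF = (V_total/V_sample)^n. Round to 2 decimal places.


Dilution factor calculation:
Single dilution = V_total / V_sample = 90.6 / 0.39 ≈ 232.307692
Number of dilutions = 4
Total DF = (90.6 / 0.39)^4 (full precision, rounded at the end) = 2912422399.78

2912422399.78


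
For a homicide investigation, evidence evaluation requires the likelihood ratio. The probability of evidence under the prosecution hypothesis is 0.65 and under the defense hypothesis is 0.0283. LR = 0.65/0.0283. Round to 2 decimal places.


Likelihood ratio calculation:
LR = P(E|Hp) / P(E|Hd)
LR = 0.65 / 0.0283
LR = 22.97

22.97


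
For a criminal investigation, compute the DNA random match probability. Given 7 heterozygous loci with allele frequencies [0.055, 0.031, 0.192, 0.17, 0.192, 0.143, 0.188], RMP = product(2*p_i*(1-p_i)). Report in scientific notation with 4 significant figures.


Computing RMP for 7 loci:
Locus 1: 2 * 0.055 * 0.945 = 0.10395
Locus 2: 2 * 0.031 * 0.969 = 0.060078
Locus 3: 2 * 0.192 * 0.808 = 0.310272
Locus 4: 2 * 0.17 * 0.83 = 0.2822
Locus 5: 2 * 0.192 * 0.808 = 0.310272
Locus 6: 2 * 0.143 * 0.857 = 0.245102
Locus 7: 2 * 0.188 * 0.812 = 0.305312
RMP = 1.270e-05

1.270e-05


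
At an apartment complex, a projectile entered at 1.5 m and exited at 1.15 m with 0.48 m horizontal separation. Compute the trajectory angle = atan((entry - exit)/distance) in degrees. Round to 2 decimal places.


Bullet trajectory angle:
Height difference = 1.5 - 1.15 = 0.35 m
angle = atan(0.35 / 0.48)
angle = atan(0.729167)
angle = 36.10 degrees

36.10


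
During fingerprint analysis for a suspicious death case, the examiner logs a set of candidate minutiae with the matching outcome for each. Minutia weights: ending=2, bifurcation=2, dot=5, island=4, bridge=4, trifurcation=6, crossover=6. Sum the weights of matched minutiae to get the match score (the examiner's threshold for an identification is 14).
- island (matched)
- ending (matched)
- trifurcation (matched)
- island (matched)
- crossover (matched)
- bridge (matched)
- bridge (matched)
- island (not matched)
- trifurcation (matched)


Weighted minutiae match score:
  island: matched, +4 (running total 4)
  ending: matched, +2 (running total 6)
  trifurcation: matched, +6 (running total 12)
  island: matched, +4 (running total 16)
  crossover: matched, +6 (running total 22)
  bridge: matched, +4 (running total 26)
  bridge: matched, +4 (running total 30)
  island: not matched, +0
  trifurcation: matched, +6 (running total 36)
Total score = 36
Threshold = 14; verdict = identification

36


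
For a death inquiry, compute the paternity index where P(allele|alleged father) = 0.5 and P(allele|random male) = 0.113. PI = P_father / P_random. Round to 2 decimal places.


Paternity Index calculation:
PI = P(allele|father) / P(allele|random)
PI = 0.5 / 0.113
PI = 4.42

4.42


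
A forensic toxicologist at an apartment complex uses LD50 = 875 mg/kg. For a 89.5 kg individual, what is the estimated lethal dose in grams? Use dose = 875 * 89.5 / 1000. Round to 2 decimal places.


Lethal dose calculation:
Lethal dose = LD50 * body_weight / 1000
= 875 * 89.5 / 1000
= 78312.5 / 1000
= 78.31 g

78.31


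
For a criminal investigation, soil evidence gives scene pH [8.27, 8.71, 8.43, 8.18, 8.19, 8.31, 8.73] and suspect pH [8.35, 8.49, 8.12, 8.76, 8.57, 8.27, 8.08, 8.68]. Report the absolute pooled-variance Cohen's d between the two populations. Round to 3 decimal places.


Pooled-variance Cohen's d for soil pH comparison:
Scene mean = 58.82 / 7 = 8.402857
Suspect mean = 67.32 / 8 = 8.415
Scene sample variance s_s^2 = 0.05389
Suspect sample variance s_c^2 = 0.063343
Pooled variance = ((n_s-1)*s_s^2 + (n_c-1)*s_c^2) / (n_s + n_c - 2) = 0.05898
Pooled SD = sqrt(0.05898) = 0.242858
Mean difference = -0.012143
|d| = |-0.012143| / 0.242858 = 0.050

0.050


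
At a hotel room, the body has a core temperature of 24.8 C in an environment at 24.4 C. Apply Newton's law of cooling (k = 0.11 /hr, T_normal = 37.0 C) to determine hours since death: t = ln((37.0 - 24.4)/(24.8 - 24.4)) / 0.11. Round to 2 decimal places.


Using Newton's law of cooling:
t = ln((T_normal - T_ambient) / (T_body - T_ambient)) / k
T_normal - T_ambient = 12.6
T_body - T_ambient = 0.4
Ratio = 31.5
ln(ratio) = 3.449988
t = 3.449988 / 0.11 = 31.36 hours

31.36


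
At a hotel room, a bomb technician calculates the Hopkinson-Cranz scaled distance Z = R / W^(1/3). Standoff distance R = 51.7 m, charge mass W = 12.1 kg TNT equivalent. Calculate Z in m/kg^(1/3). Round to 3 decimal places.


Scaled distance calculation:
W^(1/3) = 12.1^(1/3) = 2.29577
Z = R / W^(1/3) = 51.7 / 2.29577
Z = 22.520 m/kg^(1/3)

22.520


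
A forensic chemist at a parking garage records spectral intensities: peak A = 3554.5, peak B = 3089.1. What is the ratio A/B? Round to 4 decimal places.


Spectral peak ratio:
Peak A = 3554.5 counts
Peak B = 3089.1 counts
Ratio = 3554.5 / 3089.1 = 1.1507

1.1507


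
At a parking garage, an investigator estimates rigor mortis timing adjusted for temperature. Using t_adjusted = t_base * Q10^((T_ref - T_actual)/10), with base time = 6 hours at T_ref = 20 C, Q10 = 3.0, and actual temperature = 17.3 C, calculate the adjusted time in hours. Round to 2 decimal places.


Rigor mortis time adjustment:
Exponent = (T_ref - T_actual) / 10 = (20 - 17.3) / 10 = 0.27
Q10 factor = 3.0^0.27 = 1.34531
t_adjusted = 6 * 1.34531 = 8.07 hours

8.07


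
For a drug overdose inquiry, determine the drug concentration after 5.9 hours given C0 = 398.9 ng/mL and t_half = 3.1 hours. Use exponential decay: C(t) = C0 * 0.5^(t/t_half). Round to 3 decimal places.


Drug concentration decay:
Number of half-lives = t / t_half = 5.9 / 3.1 = 1.903226
Decay factor = 0.5^1.903226 = 0.26734489
C(t) = 398.9 * 0.26734489 = 106.644 ng/mL

106.644


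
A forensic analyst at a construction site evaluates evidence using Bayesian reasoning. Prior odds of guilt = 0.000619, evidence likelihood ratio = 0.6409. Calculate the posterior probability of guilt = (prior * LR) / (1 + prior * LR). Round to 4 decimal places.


Bayesian evidence evaluation:
Posterior odds = prior_odds * LR = 0.000619 * 0.6409 = 0.0003967171
Posterior probability = posterior_odds / (1 + posterior_odds)
= 0.0003967171 / (1 + 0.0003967171)
= 0.0003967171 / 1.0003967171
= 0.0004

0.0004


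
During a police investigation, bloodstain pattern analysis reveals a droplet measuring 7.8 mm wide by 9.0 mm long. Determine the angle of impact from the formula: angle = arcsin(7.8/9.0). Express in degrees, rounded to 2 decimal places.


Blood spatter impact angle calculation:
width / length = 7.8 / 9.0 = 0.866667
angle = arcsin(0.866667)
angle = 60.07 degrees

60.07


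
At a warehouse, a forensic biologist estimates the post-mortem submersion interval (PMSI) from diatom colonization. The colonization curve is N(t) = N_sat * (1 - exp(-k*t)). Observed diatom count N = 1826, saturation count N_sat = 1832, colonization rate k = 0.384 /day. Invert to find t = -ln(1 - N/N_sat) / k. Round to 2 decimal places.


PMSI from diatom colonization curve:
N / N_sat = 1826 / 1832 = 0.996725
1 - N/N_sat = 0.003275
ln(1 - N/N_sat) = -5.721437
t = -ln(1 - N/N_sat) / k = -(-5.721437) / 0.384 = 14.90 days

14.90


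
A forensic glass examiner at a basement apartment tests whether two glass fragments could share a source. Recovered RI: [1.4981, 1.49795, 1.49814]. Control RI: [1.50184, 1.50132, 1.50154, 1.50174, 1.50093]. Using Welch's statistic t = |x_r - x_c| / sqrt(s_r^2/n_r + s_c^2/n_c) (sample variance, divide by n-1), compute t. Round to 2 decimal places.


Welch's t-criterion for glass RI comparison:
Recovered mean = sum / n_r = 4.49419 / 3 = 1.4980633
Control mean = sum / n_c = 7.50737 / 5 = 1.501474
Recovered sample variance s_r^2 = 1.00333e-08
Control sample variance s_c^2 = 1.3218e-07
Welch SE (unpooled) = sqrt(s_r^2/n_r + s_c^2/n_c) = sqrt(3.34444e-09 + 2.6436e-08) = sqrt(2.97804e-08) = 0.00017257
|mean_r - mean_c| = 0.00341067
t = 0.00341067 / 0.00017257 = 19.76

19.76


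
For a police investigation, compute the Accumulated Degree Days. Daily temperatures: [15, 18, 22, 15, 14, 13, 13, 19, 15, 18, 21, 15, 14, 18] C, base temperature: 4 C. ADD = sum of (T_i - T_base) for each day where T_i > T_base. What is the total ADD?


Computing ADD day by day:
Day 1: max(0, 15 - 4) = 11
Day 2: max(0, 18 - 4) = 14
Day 3: max(0, 22 - 4) = 18
Day 4: max(0, 15 - 4) = 11
Day 5: max(0, 14 - 4) = 10
Day 6: max(0, 13 - 4) = 9
Day 7: max(0, 13 - 4) = 9
Day 8: max(0, 19 - 4) = 15
Day 9: max(0, 15 - 4) = 11
Day 10: max(0, 18 - 4) = 14
Day 11: max(0, 21 - 4) = 17
Day 12: max(0, 15 - 4) = 11
Day 13: max(0, 14 - 4) = 10
Day 14: max(0, 18 - 4) = 14
Total ADD = 174

174


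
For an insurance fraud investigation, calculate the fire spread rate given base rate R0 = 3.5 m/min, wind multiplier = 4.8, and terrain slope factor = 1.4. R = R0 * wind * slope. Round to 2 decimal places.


Fire spread rate calculation:
R = R0 * wind_factor * slope_factor
= 3.5 * 4.8 * 1.4
= 16.8 * 1.4
= 23.52 m/min

23.52


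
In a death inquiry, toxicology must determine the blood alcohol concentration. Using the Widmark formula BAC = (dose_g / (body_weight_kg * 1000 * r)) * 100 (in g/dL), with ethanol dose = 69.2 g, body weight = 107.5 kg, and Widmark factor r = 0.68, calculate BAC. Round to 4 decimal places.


Applying the Widmark formula:
BAC = (dose_g / (body_wt * 1000 * r)) * 100
Denominator = 107.5 * 1000 * 0.68 = 73100
BAC = (69.2 / 73100) * 100
BAC = 0.0947 g/dL

0.0947


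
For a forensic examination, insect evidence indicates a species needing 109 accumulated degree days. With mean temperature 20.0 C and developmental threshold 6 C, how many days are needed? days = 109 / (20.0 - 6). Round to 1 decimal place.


Insect development time:
Effective temperature = avg_temp - T_base = 20.0 - 6 = 14.0 C
Days = ADD / effective_temp = 109 / 14.0 = 7.8 days

7.8


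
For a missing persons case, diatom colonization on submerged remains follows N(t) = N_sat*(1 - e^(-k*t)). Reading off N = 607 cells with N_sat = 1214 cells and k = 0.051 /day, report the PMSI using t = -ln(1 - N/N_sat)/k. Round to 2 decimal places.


PMSI from diatom colonization curve:
N / N_sat = 607 / 1214 = 0.5
1 - N/N_sat = 0.5
ln(1 - N/N_sat) = -0.693147
t = -ln(1 - N/N_sat) / k = -(-0.693147) / 0.051 = 13.59 days

13.59


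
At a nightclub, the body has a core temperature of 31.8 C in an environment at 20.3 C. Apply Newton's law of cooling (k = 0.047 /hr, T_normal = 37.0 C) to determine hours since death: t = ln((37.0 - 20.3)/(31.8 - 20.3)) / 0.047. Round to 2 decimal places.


Using Newton's law of cooling:
t = ln((T_normal - T_ambient) / (T_body - T_ambient)) / k
T_normal - T_ambient = 16.7
T_body - T_ambient = 11.5
Ratio = 1.452174
ln(ratio) = 0.373062
t = 0.373062 / 0.047 = 7.94 hours

7.94


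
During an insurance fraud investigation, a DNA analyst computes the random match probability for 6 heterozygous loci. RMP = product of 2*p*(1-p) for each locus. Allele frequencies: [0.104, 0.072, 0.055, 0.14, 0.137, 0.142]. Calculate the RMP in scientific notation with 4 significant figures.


Computing RMP for 6 loci:
Locus 1: 2 * 0.104 * 0.896 = 0.186368
Locus 2: 2 * 0.072 * 0.928 = 0.133632
Locus 3: 2 * 0.055 * 0.945 = 0.10395
Locus 4: 2 * 0.14 * 0.86 = 0.2408
Locus 5: 2 * 0.137 * 0.863 = 0.236462
Locus 6: 2 * 0.142 * 0.858 = 0.243672
RMP = 3.592e-05

3.592e-05


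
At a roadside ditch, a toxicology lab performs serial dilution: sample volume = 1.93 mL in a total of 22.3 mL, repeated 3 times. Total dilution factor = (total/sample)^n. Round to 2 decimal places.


Dilution factor calculation:
Single dilution = V_total / V_sample = 22.3 / 1.93 ≈ 11.554404
Number of dilutions = 3
Total DF = (22.3 / 1.93)^3 (full precision, rounded at the end) = 1542.56

1542.56


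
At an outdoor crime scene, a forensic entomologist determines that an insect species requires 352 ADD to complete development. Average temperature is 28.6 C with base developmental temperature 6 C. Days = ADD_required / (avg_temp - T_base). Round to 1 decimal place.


Insect development time:
Effective temperature = avg_temp - T_base = 28.6 - 6 = 22.6 C
Days = ADD / effective_temp = 352 / 22.6 = 15.6 days

15.6


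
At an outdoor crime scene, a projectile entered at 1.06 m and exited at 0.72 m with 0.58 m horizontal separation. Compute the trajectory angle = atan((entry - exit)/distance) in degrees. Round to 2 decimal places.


Bullet trajectory angle:
Height difference = 1.06 - 0.72 = 0.34 m
angle = atan(0.34 / 0.58)
angle = atan(0.586207)
angle = 30.38 degrees

30.38


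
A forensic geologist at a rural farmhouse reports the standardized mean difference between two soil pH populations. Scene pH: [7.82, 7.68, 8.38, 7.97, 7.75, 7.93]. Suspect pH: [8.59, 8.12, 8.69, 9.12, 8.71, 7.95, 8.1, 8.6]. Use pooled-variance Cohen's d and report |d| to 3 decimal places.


Pooled-variance Cohen's d for soil pH comparison:
Scene mean = 47.53 / 6 = 7.921667
Suspect mean = 67.88 / 8 = 8.485
Scene sample variance s_s^2 = 0.062137
Suspect sample variance s_c^2 = 0.1554
Pooled variance = ((n_s-1)*s_s^2 + (n_c-1)*s_c^2) / (n_s + n_c - 2) = 0.11654
Pooled SD = sqrt(0.11654) = 0.34138
Mean difference = -0.563333
|d| = |-0.563333| / 0.34138 = 1.650

1.650


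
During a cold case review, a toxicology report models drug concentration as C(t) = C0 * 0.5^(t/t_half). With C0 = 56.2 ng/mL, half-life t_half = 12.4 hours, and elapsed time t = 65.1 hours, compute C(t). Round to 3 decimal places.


Drug concentration decay:
Number of half-lives = t / t_half = 65.1 / 12.4 = 5.25
Decay factor = 0.5^5.25 = 0.02627801
C(t) = 56.2 * 0.02627801 = 1.477 ng/mL

1.477


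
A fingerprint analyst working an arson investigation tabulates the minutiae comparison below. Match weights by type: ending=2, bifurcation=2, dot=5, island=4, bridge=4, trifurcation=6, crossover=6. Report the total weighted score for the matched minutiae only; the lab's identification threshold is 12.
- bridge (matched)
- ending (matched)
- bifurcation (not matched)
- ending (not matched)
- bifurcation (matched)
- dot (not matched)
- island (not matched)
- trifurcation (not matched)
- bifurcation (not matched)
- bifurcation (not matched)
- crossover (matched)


Weighted minutiae match score:
  bridge: matched, +4 (running total 4)
  ending: matched, +2 (running total 6)
  bifurcation: not matched, +0
  ending: not matched, +0
  bifurcation: matched, +2 (running total 8)
  dot: not matched, +0
  island: not matched, +0
  trifurcation: not matched, +0
  bifurcation: not matched, +0
  bifurcation: not matched, +0
  crossover: matched, +6 (running total 14)
Total score = 14
Threshold = 12; verdict = identification

14


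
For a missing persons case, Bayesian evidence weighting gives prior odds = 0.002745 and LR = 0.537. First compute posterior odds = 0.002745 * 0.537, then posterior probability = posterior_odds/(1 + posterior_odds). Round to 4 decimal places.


Bayesian evidence evaluation:
Posterior odds = prior_odds * LR = 0.002745 * 0.537 = 0.001474065
Posterior probability = posterior_odds / (1 + posterior_odds)
= 0.001474065 / (1 + 0.001474065)
= 0.001474065 / 1.001474065
= 0.0015

0.0015


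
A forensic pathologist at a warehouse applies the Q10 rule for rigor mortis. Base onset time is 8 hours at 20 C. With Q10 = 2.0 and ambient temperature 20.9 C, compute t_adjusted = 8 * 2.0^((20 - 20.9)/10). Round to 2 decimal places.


Rigor mortis time adjustment:
Exponent = (T_ref - T_actual) / 10 = (20 - 20.9) / 10 = -0.09
Q10 factor = 2.0^-0.09 = 0.93952
t_adjusted = 8 * 0.93952 = 7.52 hours

7.52


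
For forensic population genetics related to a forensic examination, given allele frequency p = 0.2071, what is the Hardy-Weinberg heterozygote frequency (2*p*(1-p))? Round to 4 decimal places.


Hardy-Weinberg heterozygote frequency:
q = 1 - p = 1 - 0.2071 = 0.7929
2pq = 2 * 0.2071 * 0.7929 = 0.3284

0.3284


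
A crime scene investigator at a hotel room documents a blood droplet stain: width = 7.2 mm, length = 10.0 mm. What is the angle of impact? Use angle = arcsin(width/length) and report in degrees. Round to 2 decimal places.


Blood spatter impact angle calculation:
width / length = 7.2 / 10.0 = 0.72
angle = arcsin(0.72)
angle = 46.05 degrees

46.05


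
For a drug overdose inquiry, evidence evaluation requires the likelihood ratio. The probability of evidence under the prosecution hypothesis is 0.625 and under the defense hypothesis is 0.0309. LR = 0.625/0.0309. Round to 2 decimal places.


Likelihood ratio calculation:
LR = P(E|Hp) / P(E|Hd)
LR = 0.625 / 0.0309
LR = 20.23

20.23


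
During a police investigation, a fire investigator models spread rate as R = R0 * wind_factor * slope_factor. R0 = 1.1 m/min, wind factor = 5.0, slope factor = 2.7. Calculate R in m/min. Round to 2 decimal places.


Fire spread rate calculation:
R = R0 * wind_factor * slope_factor
= 1.1 * 5.0 * 2.7
= 5.5 * 2.7
= 14.85 m/min

14.85


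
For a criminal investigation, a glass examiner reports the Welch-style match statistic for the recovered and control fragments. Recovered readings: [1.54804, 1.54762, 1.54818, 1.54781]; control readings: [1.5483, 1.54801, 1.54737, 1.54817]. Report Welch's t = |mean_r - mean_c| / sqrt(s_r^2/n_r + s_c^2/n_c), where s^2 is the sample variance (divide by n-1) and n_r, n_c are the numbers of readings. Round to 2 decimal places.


Welch's t-criterion for glass RI comparison:
Recovered mean = sum / n_r = 6.19165 / 4 = 1.5479125
Control mean = sum / n_c = 6.19185 / 4 = 1.5479625
Recovered sample variance s_r^2 = 6.12917e-08
Control sample variance s_c^2 = 1.70092e-07
Welch SE (unpooled) = sqrt(s_r^2/n_r + s_c^2/n_c) = sqrt(1.53229e-08 + 4.25229e-08) = sqrt(5.78458e-08) = 0.000240512
|mean_r - mean_c| = 5e-05
t = 5e-05 / 0.000240512 = 0.21

0.21


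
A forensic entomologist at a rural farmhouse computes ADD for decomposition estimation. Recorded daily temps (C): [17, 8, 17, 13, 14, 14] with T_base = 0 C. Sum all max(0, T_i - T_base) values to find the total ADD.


Computing ADD day by day:
Day 1: max(0, 17 - 0) = 17
Day 2: max(0, 8 - 0) = 8
Day 3: max(0, 17 - 0) = 17
Day 4: max(0, 13 - 0) = 13
Day 5: max(0, 14 - 0) = 14
Day 6: max(0, 14 - 0) = 14
Total ADD = 83

83


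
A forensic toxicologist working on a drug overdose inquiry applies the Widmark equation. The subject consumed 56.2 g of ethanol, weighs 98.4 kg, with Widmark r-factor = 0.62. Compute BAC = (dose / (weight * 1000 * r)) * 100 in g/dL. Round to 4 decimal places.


Applying the Widmark formula:
BAC = (dose_g / (body_wt * 1000 * r)) * 100
Denominator = 98.4 * 1000 * 0.62 = 61008
BAC = (56.2 / 61008) * 100
BAC = 0.0921 g/dL

0.0921


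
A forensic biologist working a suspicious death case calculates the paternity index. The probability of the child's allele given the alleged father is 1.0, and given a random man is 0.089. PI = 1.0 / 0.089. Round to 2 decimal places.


Paternity Index calculation:
PI = P(allele|father) / P(allele|random)
PI = 1.0 / 0.089
PI = 11.24

11.24


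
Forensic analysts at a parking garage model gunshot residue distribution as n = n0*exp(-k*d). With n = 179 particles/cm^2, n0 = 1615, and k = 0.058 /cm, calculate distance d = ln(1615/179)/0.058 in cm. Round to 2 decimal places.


GSR distance calculation:
n0/n = 1615 / 179 = 9.022346
ln(n0/n) = 2.199704
d = 2.199704 / 0.058 = 37.93 cm

37.93


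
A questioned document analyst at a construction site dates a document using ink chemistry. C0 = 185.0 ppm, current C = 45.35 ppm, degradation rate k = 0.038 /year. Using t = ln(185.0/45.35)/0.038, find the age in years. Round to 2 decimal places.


Document age estimation:
C0/C = 185.0 / 45.35 = 4.079383
ln(C0/C) = 1.405946
t = 1.405946 / 0.038 = 37.00 years

37.00


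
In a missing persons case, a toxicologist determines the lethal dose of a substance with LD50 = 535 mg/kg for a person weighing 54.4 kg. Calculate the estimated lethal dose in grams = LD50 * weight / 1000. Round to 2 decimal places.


Lethal dose calculation:
Lethal dose = LD50 * body_weight / 1000
= 535 * 54.4 / 1000
= 29104 / 1000
= 29.10 g

29.10


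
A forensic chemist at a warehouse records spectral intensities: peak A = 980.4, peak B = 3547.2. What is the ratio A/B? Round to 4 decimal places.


Spectral peak ratio:
Peak A = 980.4 counts
Peak B = 3547.2 counts
Ratio = 980.4 / 3547.2 = 0.2764

0.2764


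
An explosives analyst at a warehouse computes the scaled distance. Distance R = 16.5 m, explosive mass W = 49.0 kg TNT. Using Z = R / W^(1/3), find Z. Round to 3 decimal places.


Scaled distance calculation:
W^(1/3) = 49.0^(1/3) = 3.659306
Z = R / W^(1/3) = 16.5 / 3.659306
Z = 4.509 m/kg^(1/3)

4.509


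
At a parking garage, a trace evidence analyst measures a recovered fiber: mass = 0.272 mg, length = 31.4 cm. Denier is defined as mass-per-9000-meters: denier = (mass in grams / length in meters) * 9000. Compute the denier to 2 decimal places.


Denier calculation:
Mass in grams = 0.272 mg / 1000 = 0.000272 g
Length in meters = 31.4 cm / 100 = 0.314 m
Linear density = mass / length = 0.000272 / 0.314 = 0.00086624 g/m
Denier = (g/m) * 9000 = 0.00086624 * 9000 = 7.80

7.80


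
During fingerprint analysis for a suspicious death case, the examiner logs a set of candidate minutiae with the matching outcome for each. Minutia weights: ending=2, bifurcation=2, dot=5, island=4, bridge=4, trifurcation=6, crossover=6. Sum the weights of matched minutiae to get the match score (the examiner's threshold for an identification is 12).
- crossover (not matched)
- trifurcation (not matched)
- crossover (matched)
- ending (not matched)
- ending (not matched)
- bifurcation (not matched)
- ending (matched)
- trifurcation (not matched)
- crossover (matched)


Weighted minutiae match score:
  crossover: not matched, +0
  trifurcation: not matched, +0
  crossover: matched, +6 (running total 6)
  ending: not matched, +0
  ending: not matched, +0
  bifurcation: not matched, +0
  ending: matched, +2 (running total 8)
  trifurcation: not matched, +0
  crossover: matched, +6 (running total 14)
Total score = 14
Threshold = 12; verdict = identification

14


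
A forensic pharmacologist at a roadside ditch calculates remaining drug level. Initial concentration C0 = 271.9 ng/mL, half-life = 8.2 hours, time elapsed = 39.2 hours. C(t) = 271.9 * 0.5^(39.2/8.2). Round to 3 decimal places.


Drug concentration decay:
Number of half-lives = t / t_half = 39.2 / 8.2 = 4.780488
Decay factor = 0.5^4.780488 = 0.03638561
C(t) = 271.9 * 0.03638561 = 9.893 ng/mL

9.893


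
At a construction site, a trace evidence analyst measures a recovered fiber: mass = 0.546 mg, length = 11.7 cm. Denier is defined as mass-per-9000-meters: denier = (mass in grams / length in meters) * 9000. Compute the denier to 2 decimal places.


Denier calculation:
Mass in grams = 0.546 mg / 1000 = 0.000546 g
Length in meters = 11.7 cm / 100 = 0.117 m
Linear density = mass / length = 0.000546 / 0.117 = 0.00466667 g/m
Denier = (g/m) * 9000 = 0.00466667 * 9000 = 42.00

42.00


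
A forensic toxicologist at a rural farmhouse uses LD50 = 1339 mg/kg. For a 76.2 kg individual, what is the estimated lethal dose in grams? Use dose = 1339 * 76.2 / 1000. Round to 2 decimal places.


Lethal dose calculation:
Lethal dose = LD50 * body_weight / 1000
= 1339 * 76.2 / 1000
= 102031.8 / 1000
= 102.03 g

102.03


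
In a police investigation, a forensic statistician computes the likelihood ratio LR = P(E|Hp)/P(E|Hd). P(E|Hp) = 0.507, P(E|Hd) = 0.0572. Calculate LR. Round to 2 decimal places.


Likelihood ratio calculation:
LR = P(E|Hp) / P(E|Hd)
LR = 0.507 / 0.0572
LR = 8.86

8.86


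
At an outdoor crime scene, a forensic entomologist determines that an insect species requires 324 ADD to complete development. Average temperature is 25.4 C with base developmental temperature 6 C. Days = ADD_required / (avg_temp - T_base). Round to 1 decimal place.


Insect development time:
Effective temperature = avg_temp - T_base = 25.4 - 6 = 19.4 C
Days = ADD / effective_temp = 324 / 19.4 = 16.7 days

16.7


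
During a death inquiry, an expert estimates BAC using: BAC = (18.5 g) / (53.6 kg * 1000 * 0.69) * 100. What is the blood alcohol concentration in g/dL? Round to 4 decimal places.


Applying the Widmark formula:
BAC = (dose_g / (body_wt * 1000 * r)) * 100
Denominator = 53.6 * 1000 * 0.69 = 36984
BAC = (18.5 / 36984) * 100
BAC = 0.0500 g/dL

0.0500


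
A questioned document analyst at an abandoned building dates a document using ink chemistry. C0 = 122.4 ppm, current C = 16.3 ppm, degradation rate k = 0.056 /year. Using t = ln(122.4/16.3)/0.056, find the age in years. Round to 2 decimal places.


Document age estimation:
C0/C = 122.4 / 16.3 = 7.509202
ln(C0/C) = 2.016129
t = 2.016129 / 0.056 = 36.00 years

36.00


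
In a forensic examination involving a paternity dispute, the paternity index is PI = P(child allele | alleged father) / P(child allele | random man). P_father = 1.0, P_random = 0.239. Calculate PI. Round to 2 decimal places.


Paternity Index calculation:
PI = P(allele|father) / P(allele|random)
PI = 1.0 / 0.239
PI = 4.18

4.18


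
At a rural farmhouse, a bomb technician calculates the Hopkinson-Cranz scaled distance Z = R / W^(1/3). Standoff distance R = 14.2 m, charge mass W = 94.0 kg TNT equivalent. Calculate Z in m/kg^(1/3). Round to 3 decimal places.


Scaled distance calculation:
W^(1/3) = 94.0^(1/3) = 4.546836
Z = R / W^(1/3) = 14.2 / 4.546836
Z = 3.123 m/kg^(1/3)

3.123


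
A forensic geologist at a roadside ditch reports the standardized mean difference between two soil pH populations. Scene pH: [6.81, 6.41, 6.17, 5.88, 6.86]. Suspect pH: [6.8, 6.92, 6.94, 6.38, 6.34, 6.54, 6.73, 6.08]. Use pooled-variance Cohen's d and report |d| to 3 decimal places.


Pooled-variance Cohen's d for soil pH comparison:
Scene mean = 32.13 / 5 = 6.426
Suspect mean = 52.73 / 8 = 6.59125
Scene sample variance s_s^2 = 0.17493
Suspect sample variance s_c^2 = 0.094898
Pooled variance = ((n_s-1)*s_s^2 + (n_c-1)*s_c^2) / (n_s + n_c - 2) = 0.124001
Pooled SD = sqrt(0.124001) = 0.352138
Mean difference = -0.16525
|d| = |-0.16525| / 0.352138 = 0.469

0.469


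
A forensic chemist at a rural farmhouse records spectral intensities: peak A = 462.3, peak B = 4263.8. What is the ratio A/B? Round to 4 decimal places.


Spectral peak ratio:
Peak A = 462.3 counts
Peak B = 4263.8 counts
Ratio = 462.3 / 4263.8 = 0.1084

0.1084


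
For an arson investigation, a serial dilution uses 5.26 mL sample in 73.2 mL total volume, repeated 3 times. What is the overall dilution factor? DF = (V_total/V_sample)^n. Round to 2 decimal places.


Dilution factor calculation:
Single dilution = V_total / V_sample = 73.2 / 5.26 ≈ 13.91635
Number of dilutions = 3
Total DF = (73.2 / 5.26)^3 (full precision, rounded at the end) = 2695.11

2695.11


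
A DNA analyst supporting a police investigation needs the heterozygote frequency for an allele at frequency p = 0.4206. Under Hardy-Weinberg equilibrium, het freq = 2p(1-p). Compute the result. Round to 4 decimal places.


Hardy-Weinberg heterozygote frequency:
q = 1 - p = 1 - 0.4206 = 0.5794
2pq = 2 * 0.4206 * 0.5794 = 0.4874

0.4874


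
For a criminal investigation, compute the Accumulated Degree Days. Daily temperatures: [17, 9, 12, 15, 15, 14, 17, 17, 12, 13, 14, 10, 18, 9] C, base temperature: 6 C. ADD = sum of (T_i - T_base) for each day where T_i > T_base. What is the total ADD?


Computing ADD day by day:
Day 1: max(0, 17 - 6) = 11
Day 2: max(0, 9 - 6) = 3
Day 3: max(0, 12 - 6) = 6
Day 4: max(0, 15 - 6) = 9
Day 5: max(0, 15 - 6) = 9
Day 6: max(0, 14 - 6) = 8
Day 7: max(0, 17 - 6) = 11
Day 8: max(0, 17 - 6) = 11
Day 9: max(0, 12 - 6) = 6
Day 10: max(0, 13 - 6) = 7
Day 11: max(0, 14 - 6) = 8
Day 12: max(0, 10 - 6) = 4
Day 13: max(0, 18 - 6) = 12
Day 14: max(0, 9 - 6) = 3
Total ADD = 108

108


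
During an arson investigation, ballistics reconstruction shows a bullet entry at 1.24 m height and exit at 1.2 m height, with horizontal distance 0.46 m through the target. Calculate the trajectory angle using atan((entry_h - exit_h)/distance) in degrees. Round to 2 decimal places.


Bullet trajectory angle:
Height difference = 1.24 - 1.2 = 0.04 m
angle = atan(0.04 / 0.46)
angle = atan(0.086957)
angle = 4.97 degrees

4.97


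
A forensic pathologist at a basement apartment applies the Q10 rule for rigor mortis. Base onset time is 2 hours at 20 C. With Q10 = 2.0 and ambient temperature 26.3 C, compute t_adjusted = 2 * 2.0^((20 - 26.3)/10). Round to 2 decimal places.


Rigor mortis time adjustment:
Exponent = (T_ref - T_actual) / 10 = (20 - 26.3) / 10 = -0.63
Q10 factor = 2.0^-0.63 = 0.64618
t_adjusted = 2 * 0.64618 = 1.29 hours

1.29


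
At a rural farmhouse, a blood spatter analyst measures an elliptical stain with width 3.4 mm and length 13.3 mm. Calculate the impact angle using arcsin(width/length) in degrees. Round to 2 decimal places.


Blood spatter impact angle calculation:
width / length = 3.4 / 13.3 = 0.255639
angle = arcsin(0.255639)
angle = 14.81 degrees

14.81


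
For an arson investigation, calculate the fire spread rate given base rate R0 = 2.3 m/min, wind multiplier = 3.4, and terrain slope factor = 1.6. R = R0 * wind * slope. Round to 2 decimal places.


Fire spread rate calculation:
R = R0 * wind_factor * slope_factor
= 2.3 * 3.4 * 1.6
= 7.82 * 1.6
= 12.51 m/min

12.51


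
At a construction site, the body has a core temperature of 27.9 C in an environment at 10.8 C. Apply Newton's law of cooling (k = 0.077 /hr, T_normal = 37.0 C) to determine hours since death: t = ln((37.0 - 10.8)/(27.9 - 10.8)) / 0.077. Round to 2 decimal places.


Using Newton's law of cooling:
t = ln((T_normal - T_ambient) / (T_body - T_ambient)) / k
T_normal - T_ambient = 26.2
T_body - T_ambient = 17.1
Ratio = 1.532164
ln(ratio) = 0.426681
t = 0.426681 / 0.077 = 5.54 hours

5.54


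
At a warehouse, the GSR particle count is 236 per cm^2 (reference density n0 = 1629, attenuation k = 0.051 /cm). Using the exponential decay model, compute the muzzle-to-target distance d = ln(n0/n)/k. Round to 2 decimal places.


GSR distance calculation:
n0/n = 1629 / 236 = 6.902542
ln(n0/n) = 1.93189
d = 1.93189 / 0.051 = 37.88 cm

37.88


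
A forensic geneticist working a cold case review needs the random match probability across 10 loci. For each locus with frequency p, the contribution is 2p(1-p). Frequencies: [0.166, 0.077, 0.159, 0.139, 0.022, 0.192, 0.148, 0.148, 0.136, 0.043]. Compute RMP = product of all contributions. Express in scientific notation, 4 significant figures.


Computing RMP for 10 loci:
Locus 1: 2 * 0.166 * 0.834 = 0.276888
Locus 2: 2 * 0.077 * 0.923 = 0.142142
Locus 3: 2 * 0.159 * 0.841 = 0.267438
Locus 4: 2 * 0.139 * 0.861 = 0.239358
Locus 5: 2 * 0.022 * 0.978 = 0.043032
Locus 6: 2 * 0.192 * 0.808 = 0.310272
Locus 7: 2 * 0.148 * 0.852 = 0.252192
Locus 8: 2 * 0.148 * 0.852 = 0.252192
Locus 9: 2 * 0.136 * 0.864 = 0.235008
Locus 10: 2 * 0.043 * 0.957 = 0.082302
RMP = 4.138e-08

4.138e-08


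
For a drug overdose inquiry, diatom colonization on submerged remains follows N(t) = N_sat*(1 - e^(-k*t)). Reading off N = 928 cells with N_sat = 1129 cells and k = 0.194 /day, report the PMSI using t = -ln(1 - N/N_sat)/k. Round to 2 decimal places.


PMSI from diatom colonization curve:
N / N_sat = 928 / 1129 = 0.821966
1 - N/N_sat = 0.178034
ln(1 - N/N_sat) = -1.725781
t = -ln(1 - N/N_sat) / k = -(-1.725781) / 0.194 = 8.90 days

8.90


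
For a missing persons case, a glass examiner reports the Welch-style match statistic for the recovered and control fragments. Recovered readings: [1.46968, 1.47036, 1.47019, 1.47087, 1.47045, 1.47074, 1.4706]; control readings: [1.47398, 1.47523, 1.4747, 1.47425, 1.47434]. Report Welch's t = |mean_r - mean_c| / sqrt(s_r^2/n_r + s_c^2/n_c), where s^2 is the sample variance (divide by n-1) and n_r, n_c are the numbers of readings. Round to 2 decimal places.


Welch's t-criterion for glass RI comparison:
Recovered mean = sum / n_r = 10.29289 / 7 = 1.4704129
Control mean = sum / n_c = 7.3725 / 5 = 1.4745
Recovered sample variance s_r^2 = 1.5699e-07
Control sample variance s_c^2 = 2.3285e-07
Welch SE (unpooled) = sqrt(s_r^2/n_r + s_c^2/n_c) = sqrt(2.24272e-08 + 4.657e-08) = sqrt(6.89972e-08) = 0.000262673
|mean_r - mean_c| = 0.00408714
t = 0.00408714 / 0.000262673 = 15.56

15.56


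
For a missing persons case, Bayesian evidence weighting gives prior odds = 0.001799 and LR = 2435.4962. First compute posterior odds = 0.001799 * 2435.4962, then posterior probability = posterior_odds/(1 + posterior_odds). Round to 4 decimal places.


Bayesian evidence evaluation:
Posterior odds = prior_odds * LR = 0.001799 * 2435.4962 = 4.381458
Posterior probability = posterior_odds / (1 + posterior_odds)
= 4.381458 / (1 + 4.381458)
= 4.381458 / 5.381458
= 0.8142

0.8142


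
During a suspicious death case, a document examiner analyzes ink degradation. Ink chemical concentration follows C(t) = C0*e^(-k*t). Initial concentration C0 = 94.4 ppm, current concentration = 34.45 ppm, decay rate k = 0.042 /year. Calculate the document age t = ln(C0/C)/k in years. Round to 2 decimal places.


Document age estimation:
C0/C = 94.4 / 34.45 = 2.740203
ln(C0/C) = 1.008032
t = 1.008032 / 0.042 = 24.00 years

24.00


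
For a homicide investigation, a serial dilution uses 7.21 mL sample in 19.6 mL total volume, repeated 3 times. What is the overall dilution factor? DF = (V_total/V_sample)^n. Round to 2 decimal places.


Dilution factor calculation:
Single dilution = V_total / V_sample = 19.6 / 7.21 ≈ 2.718447
Number of dilutions = 3
Total DF = (19.6 / 7.21)^3 (full precision, rounded at the end) = 20.09

20.09


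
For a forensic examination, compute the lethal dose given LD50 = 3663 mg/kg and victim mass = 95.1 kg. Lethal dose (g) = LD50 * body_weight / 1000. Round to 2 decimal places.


Lethal dose calculation:
Lethal dose = LD50 * body_weight / 1000
= 3663 * 95.1 / 1000
= 348351.3 / 1000
= 348.35 g

348.35


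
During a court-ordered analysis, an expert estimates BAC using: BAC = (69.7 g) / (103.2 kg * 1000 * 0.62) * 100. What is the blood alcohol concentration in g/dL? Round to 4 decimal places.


Applying the Widmark formula:
BAC = (dose_g / (body_wt * 1000 * r)) * 100
Denominator = 103.2 * 1000 * 0.62 = 63984
BAC = (69.7 / 63984) * 100
BAC = 0.1089 g/dL

0.1089


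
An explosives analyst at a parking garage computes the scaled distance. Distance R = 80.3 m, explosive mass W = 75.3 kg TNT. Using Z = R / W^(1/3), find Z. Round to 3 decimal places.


Scaled distance calculation:
W^(1/3) = 75.3^(1/3) = 4.222779
Z = R / W^(1/3) = 80.3 / 4.222779
Z = 19.016 m/kg^(1/3)

19.016


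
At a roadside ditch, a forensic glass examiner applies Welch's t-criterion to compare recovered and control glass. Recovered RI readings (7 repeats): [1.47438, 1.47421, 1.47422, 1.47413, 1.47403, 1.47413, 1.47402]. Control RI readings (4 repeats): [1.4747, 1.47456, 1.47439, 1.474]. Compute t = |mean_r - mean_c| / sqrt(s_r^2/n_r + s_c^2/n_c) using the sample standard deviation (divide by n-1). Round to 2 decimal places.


Welch's t-criterion for glass RI comparison:
Recovered mean = sum / n_r = 10.31912 / 7 = 1.47416
Control mean = sum / n_c = 5.89765 / 4 = 1.4744125
Recovered sample variance s_r^2 = 1.54667e-08
Control sample variance s_c^2 = 9.16917e-08
Welch SE (unpooled) = sqrt(s_r^2/n_r + s_c^2/n_c) = sqrt(2.20952e-09 + 2.29229e-08) = sqrt(2.51324e-08) = 0.000158532
|mean_r - mean_c| = 0.0002525
t = 0.0002525 / 0.000158532 = 1.59

1.59


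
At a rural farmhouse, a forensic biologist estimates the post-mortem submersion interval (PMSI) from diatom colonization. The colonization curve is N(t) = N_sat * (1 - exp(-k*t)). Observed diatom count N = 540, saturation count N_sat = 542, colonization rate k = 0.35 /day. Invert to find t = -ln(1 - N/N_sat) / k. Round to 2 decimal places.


PMSI from diatom colonization curve:
N / N_sat = 540 / 542 = 0.99631
1 - N/N_sat = 0.00369
ln(1 - N/N_sat) = -5.602129
t = -ln(1 - N/N_sat) / k = -(-5.602129) / 0.35 = 16.01 days

16.01


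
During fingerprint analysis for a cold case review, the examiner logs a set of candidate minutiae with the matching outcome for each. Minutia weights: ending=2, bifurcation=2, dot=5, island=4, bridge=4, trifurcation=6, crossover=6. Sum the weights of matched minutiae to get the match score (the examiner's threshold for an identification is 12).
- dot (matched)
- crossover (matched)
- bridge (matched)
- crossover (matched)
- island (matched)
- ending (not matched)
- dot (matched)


Weighted minutiae match score:
  dot: matched, +5 (running total 5)
  crossover: matched, +6 (running total 11)
  bridge: matched, +4 (running total 15)
  crossover: matched, +6 (running total 21)
  island: matched, +4 (running total 25)
  ending: not matched, +0
  dot: matched, +5 (running total 30)
Total score = 30
Threshold = 12; verdict = identification

30


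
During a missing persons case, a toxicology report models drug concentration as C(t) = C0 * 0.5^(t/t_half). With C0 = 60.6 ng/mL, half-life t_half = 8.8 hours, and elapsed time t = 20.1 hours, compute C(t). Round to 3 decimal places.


Drug concentration decay:
Number of half-lives = t / t_half = 20.1 / 8.8 = 2.284091
Decay factor = 0.5^2.284091 = 0.20531472
C(t) = 60.6 * 0.20531472 = 12.442 ng/mL

12.442


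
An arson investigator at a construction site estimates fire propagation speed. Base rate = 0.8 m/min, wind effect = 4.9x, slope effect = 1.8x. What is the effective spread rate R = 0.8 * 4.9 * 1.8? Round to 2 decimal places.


Fire spread rate calculation:
R = R0 * wind_factor * slope_factor
= 0.8 * 4.9 * 1.8
= 3.92 * 1.8
= 7.06 m/min

7.06


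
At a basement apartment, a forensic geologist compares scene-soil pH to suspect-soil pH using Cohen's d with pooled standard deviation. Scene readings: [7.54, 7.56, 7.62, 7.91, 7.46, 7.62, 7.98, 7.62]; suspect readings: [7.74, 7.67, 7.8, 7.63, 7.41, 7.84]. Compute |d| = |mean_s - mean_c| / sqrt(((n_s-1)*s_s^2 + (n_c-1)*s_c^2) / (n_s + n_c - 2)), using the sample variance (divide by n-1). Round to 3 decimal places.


Pooled-variance Cohen's d for soil pH comparison:
Scene mean = 61.31 / 8 = 7.66375
Suspect mean = 46.09 / 6 = 7.681667
Scene sample variance s_s^2 = 0.033427
Suspect sample variance s_c^2 = 0.023817
Pooled variance = ((n_s-1)*s_s^2 + (n_c-1)*s_c^2) / (n_s + n_c - 2) = 0.029423
Pooled SD = sqrt(0.029423) = 0.171531
Mean difference = -0.017917
|d| = |-0.017917| / 0.171531 = 0.104

0.104
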